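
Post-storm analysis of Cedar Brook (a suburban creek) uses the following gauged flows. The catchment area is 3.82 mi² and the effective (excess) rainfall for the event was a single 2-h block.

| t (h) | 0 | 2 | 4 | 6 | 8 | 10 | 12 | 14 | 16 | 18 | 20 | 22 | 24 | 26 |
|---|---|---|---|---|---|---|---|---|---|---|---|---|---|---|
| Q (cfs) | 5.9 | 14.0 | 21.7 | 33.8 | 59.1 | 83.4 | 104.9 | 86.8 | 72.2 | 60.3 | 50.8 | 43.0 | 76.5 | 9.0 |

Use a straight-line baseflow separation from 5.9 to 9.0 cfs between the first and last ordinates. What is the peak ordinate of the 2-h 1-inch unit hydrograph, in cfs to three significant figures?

Direct runoff: 0.00, 7.86, 15.32, 27.18, 52.25, 76.31, 97.57, 79.23, 64.39, 52.25, 42.52, 34.48, 67.74, 0.00 cfs; ΣQ_DR = 617.1 cfs, peak = 97.57 cfs.
Runoff depth d = ΣQ_DR·Δt / A = 617.1 × 7200 / (3.82 mi²) = 0.5007 in.
The 1-inch UH is the DRH scaled by (1 in)/d, so U_p = 97.57 × 1/0.5007 = 195 cfs.

U_p ≈ 195 cfs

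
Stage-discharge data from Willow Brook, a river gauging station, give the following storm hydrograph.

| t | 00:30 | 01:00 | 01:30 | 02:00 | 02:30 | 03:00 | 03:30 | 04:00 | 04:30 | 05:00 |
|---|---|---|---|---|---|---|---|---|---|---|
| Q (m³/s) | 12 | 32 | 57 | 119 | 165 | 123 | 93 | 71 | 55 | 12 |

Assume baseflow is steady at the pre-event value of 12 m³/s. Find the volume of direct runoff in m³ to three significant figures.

V ≈ 1.11 × 10^6 m³

Direct-runoff ordinates (Q − Q_b): 0.0, 20.0, 45.0, 107.0, 153.0, 111.0, 81.0, 59.0, 43.0, 0.0 m³/s.
ΣQ_DR = 619.0 m³/s.
With Δt = 0.5 h = 1800 s, V = ΣQ_DR · Δt = 619.0 × 1800 = 1.11 × 10^6 m³.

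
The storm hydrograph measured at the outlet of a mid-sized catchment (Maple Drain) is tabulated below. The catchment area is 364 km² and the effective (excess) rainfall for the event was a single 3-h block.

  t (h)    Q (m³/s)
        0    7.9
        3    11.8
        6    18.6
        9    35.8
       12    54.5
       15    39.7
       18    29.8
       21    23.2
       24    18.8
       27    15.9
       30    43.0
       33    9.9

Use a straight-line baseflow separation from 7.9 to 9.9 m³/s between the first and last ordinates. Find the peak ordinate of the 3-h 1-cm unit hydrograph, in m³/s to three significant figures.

U_p ≈ 76.5 m³/s

Direct runoff: 0.00, 3.72, 10.34, 27.35, 45.87, 30.89, 20.81, 14.03, 9.45, 6.36, 33.28, 0.00 m³/s; ΣQ_DR = 202.1 m³/s, peak = 45.87 m³/s.
Runoff depth d = ΣQ_DR·Δt / A = 202.1 × 10800 / (364 km²) = 5.996 mm.
The 1-cm UH is the DRH scaled by (10 mm)/d, so U_p = 45.87 × 10/5.996 = 76.5 m³/s.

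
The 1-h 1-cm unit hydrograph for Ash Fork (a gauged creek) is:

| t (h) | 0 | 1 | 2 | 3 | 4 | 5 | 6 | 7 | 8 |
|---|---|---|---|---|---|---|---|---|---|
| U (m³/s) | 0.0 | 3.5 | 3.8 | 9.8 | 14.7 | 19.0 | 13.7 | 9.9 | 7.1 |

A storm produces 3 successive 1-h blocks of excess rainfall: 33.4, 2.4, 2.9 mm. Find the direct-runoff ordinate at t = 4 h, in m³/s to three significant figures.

By discrete convolution, Q_j = Σ (P_i / 10 mm) · U_{j−i}.
At t = 4 h (j=4): Q = (33.4/10)·14.7 + (2.4/10)·9.8 + (2.9/10)·3.8 = 52.6 m³/s.

Q ≈ 52.6 m³/s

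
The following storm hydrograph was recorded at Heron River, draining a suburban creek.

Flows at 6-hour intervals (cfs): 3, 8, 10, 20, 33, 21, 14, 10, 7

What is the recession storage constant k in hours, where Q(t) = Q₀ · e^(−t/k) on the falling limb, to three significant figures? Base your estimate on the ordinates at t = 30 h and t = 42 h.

k ≈ 16.2 h

On the falling limb, Q drops from 21 to 10 cfs between t = 30 h and t = 42 h (Δt = 12 h).
k = −Δt / ln(Q₂/Q₁) = −12 / ln(10/21) = 16.2 h.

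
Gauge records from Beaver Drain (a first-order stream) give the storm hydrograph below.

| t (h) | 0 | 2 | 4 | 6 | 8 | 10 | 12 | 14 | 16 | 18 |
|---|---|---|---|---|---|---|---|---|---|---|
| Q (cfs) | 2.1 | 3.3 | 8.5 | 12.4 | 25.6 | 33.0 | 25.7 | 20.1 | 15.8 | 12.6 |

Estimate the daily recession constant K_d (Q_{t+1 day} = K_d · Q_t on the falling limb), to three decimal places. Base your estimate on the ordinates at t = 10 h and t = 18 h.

Between t = 10 h and t = 18 h the flow falls from 33.0 to 12.6 cfs over 4×2 h = 8 h.
Per-interval ratio K = (12.6/33.0)^(1/4) = 0.7861; K_d = K^(24/2) = 0.056.

K_d ≈ 0.056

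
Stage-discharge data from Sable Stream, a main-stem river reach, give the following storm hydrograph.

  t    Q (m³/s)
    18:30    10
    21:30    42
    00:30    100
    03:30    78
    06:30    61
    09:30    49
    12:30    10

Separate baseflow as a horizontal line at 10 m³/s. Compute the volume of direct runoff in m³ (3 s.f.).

V ≈ 3.02 × 10^6 m³

Direct-runoff ordinates (Q − Q_b): 0.0, 32.0, 90.0, 68.0, 51.0, 39.0, 0.0 m³/s.
ΣQ_DR = 280.0 m³/s.
With Δt = 3 h = 10800 s, V = ΣQ_DR · Δt = 280.0 × 10800 = 3.02 × 10^6 m³.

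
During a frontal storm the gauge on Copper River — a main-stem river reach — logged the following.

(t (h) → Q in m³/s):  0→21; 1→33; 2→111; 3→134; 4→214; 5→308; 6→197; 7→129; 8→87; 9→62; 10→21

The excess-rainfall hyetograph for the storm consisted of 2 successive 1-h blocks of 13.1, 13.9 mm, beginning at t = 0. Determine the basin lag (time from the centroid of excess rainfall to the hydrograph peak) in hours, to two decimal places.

Centroid of excess rainfall: t_c = Σ P_i·t̄_i / ΣP_i = 1.0148 h (block centres at 0.5, 1.5 h).
Hydrograph peak occurs at t = 5 h, so basin lag t_L = 5 − 1.0148 = 3.99 h.

t_L ≈ 3.99 h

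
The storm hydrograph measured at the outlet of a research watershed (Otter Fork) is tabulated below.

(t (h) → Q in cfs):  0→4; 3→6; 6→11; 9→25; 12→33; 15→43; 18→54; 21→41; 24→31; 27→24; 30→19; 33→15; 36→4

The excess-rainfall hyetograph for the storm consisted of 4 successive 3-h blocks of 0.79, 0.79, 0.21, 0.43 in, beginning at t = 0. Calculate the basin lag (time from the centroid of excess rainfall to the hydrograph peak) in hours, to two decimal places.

t_L ≈ 13.12 h

Centroid of excess rainfall: t_c = Σ P_i·t̄_i / ΣP_i = 4.8784 h (block centres at 1.5, 4.5, 7.5, 10.5 h).
Hydrograph peak occurs at t = 18 h, so basin lag t_L = 18 − 4.8784 = 13.12 h.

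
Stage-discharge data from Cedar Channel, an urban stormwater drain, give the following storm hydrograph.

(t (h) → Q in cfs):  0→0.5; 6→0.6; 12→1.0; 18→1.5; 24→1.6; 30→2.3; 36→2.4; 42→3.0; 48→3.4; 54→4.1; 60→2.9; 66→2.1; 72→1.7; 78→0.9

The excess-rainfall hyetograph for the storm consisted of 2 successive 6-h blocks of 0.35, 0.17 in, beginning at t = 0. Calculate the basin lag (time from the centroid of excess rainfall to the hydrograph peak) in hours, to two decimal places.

t_L ≈ 49.04 h

Centroid of excess rainfall: t_c = Σ P_i·t̄_i / ΣP_i = 4.9615 h (block centres at 3, 9 h).
Hydrograph peak occurs at t = 54 h, so basin lag t_L = 54 − 4.9615 = 49.04 h.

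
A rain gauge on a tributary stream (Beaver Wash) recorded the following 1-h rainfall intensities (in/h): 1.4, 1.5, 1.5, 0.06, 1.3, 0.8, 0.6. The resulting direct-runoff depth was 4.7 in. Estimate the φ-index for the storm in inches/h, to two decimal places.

Only the 6 blocks with intensity above φ contribute runoff: 1.4, 1.5, 1.5, 1.3, 0.8, 0.6 in/h.
Σ(I−φ)·Δt = d  ⇒  (1.4+1.5+1.5+1.3+0.8+0.6 − 6φ)·1 = 4.7
φ = (7.100 − 4.7/1) / 6 = 0.40 in/h.

φ ≈ 0.40 in/h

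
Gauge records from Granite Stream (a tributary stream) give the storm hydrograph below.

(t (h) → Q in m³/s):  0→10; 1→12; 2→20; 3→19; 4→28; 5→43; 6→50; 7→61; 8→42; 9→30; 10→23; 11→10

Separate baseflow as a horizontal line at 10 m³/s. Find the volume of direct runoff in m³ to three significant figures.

V ≈ 8.21 × 10^5 m³

Direct-runoff ordinates (Q − Q_b): 0.0, 2.0, 10.0, 9.0, 18.0, 33.0, 40.0, 51.0, 32.0, 20.0, 13.0, 0.0 m³/s.
ΣQ_DR = 228.0 m³/s.
With Δt = 1 h = 3600 s, V = ΣQ_DR · Δt = 228.0 × 3600 = 8.21 × 10^5 m³.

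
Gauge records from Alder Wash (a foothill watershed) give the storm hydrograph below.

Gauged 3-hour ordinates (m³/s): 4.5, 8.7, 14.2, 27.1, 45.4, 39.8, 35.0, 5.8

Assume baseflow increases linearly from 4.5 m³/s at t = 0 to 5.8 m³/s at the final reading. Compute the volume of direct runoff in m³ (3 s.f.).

V ≈ 1.50 × 10^6 m³

Direct-runoff ordinates (Q − Q_b): 0.00, 4.01, 9.33, 22.04, 40.16, 34.37, 29.39, 0.00 m³/s.
ΣQ_DR = 139.3 m³/s.
With Δt = 3 h = 10800 s, V = ΣQ_DR · Δt = 139.3 × 10800 = 1.50 × 10^6 m³.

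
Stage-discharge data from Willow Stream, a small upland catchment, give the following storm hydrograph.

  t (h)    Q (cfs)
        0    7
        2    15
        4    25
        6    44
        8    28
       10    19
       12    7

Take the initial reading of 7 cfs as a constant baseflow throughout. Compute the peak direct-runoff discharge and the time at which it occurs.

Subtracting baseflow gives direct-runoff ordinates: 0.0, 8.0, 18.0, 37.0, 21.0, 12.0, 0.0 cfs.
The maximum is 37.0 cfs, occurring at the reading for t = 6 h.

Q_p = 37.0 cfs at t = 6 h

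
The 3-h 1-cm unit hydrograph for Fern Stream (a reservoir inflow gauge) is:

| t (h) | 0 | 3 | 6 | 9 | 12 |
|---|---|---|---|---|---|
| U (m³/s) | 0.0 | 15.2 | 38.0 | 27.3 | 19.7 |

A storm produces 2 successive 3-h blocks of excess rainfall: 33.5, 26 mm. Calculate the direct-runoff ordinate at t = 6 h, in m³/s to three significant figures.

By discrete convolution, Q_j = Σ (P_i / 10 mm) · U_{j−i}.
At t = 6 h (j=2): Q = (33.5/10)·38.0 + (26/10)·15.2 = 167 m³/s.

Q ≈ 167 m³/s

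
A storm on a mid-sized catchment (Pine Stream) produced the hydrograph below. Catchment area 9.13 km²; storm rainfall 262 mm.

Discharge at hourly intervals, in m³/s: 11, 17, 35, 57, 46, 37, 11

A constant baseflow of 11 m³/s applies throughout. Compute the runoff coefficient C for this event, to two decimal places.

ΣQ_DR = 137.0 m³/s; V = ΣQ_DR·Δt = 4.932 × 10^5 m³.
Runoff depth d = V / A = 54.02 mm.
C = d / P = 54.02 / 262 = 0.21.

C ≈ 0.21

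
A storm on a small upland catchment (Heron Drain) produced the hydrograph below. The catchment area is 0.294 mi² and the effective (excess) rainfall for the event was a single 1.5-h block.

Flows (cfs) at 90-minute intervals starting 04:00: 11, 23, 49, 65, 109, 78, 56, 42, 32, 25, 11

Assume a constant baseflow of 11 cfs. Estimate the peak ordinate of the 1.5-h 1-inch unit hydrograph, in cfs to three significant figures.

U_p ≈ 32.6 cfs

Direct runoff: 0.0, 12.0, 38.0, 54.0, 98.0, 67.0, 45.0, 31.0, 21.0, 14.0, 0.0 cfs; ΣQ_DR = 380.0 cfs, peak = 98.0 cfs.
Runoff depth d = ΣQ_DR·Δt / A = 380.0 × 5400 / (0.294 mi²) = 3.004 in.
The 1-inch UH is the DRH scaled by (1 in)/d, so U_p = 98.0 × 1/3.004 = 32.6 cfs.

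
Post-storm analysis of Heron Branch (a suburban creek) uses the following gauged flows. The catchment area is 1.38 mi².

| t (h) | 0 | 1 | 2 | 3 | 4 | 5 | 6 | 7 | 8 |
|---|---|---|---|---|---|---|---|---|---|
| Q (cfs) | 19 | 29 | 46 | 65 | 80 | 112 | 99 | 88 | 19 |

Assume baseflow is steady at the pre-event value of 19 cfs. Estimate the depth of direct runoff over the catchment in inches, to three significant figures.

Direct runoff: 0.0, 10.0, 27.0, 46.0, 61.0, 93.0, 80.0, 69.0, 0.0 cfs; ΣQ_DR = 386.0 cfs.
V = ΣQ_DR · Δt = 386.0 × 3600 s = 1.390 × 10^6 ft³.
Over A = 1.38 mi², depth = V / A = 0.433 in.

d ≈ 0.433 in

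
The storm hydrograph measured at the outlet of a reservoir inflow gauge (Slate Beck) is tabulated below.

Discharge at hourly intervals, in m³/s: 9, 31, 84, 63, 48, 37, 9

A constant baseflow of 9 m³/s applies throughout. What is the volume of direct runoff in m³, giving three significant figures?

Direct-runoff ordinates (Q − Q_b): 0.0, 22.0, 75.0, 54.0, 39.0, 28.0, 0.0 m³/s.
ΣQ_DR = 218.0 m³/s.
With Δt = 1 h = 3600 s, V = ΣQ_DR · Δt = 218.0 × 3600 = 7.85 × 10^5 m³.

V ≈ 7.85 × 10^5 m³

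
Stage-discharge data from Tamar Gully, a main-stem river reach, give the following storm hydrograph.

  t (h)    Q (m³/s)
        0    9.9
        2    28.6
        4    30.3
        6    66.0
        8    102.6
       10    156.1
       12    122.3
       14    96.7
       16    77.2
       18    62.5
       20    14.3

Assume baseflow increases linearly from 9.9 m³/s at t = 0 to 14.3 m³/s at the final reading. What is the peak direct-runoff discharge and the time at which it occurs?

Q_p = 144.00 m³/s at t = 10 h

Subtracting baseflow gives direct-runoff ordinates: 0.00, 18.26, 19.52, 54.78, 90.94, 144.00, 109.76, 83.72, 63.78, 48.64, 0.00 m³/s.
The maximum is 144.00 m³/s, occurring at the reading for t = 10 h.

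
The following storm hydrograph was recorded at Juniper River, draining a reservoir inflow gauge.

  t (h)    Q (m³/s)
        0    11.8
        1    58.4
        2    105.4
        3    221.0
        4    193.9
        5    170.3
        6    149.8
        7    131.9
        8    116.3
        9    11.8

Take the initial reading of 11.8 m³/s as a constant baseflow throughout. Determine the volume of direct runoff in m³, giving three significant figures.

Direct-runoff ordinates (Q − Q_b): 0.0, 46.6, 93.6, 209.2, 182.1, 158.5, 138.0, 120.1, 104.5, 0.0 m³/s.
ΣQ_DR = 1053 m³/s.
With Δt = 1 h = 3600 s, V = ΣQ_DR · Δt = 1053 × 3600 = 3.79 × 10^6 m³.

V ≈ 3.79 × 10^6 m³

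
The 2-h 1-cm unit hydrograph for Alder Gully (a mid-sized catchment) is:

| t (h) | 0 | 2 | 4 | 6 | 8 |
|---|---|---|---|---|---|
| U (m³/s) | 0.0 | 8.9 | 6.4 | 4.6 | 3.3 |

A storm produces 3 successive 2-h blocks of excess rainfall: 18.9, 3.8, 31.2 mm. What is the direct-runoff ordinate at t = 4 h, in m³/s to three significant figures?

By discrete convolution, Q_j = Σ (P_i / 10 mm) · U_{j−i}.
At t = 4 h (j=2): Q = (18.9/10)·6.4 + (3.8/10)·8.9 + (31.2/10)·0.0 = 15.5 m³/s.

Q ≈ 15.5 m³/s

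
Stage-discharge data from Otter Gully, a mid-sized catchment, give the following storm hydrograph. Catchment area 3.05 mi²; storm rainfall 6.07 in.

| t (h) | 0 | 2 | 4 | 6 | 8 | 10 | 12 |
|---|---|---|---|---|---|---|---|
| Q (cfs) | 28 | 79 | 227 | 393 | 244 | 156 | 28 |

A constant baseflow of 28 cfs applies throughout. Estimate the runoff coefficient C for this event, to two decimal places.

C ≈ 0.16

ΣQ_DR = 959.0 cfs; V = ΣQ_DR·Δt = 6.905 × 10^6 ft³.
Runoff depth d = V / A = 0.9745 in.
C = d / P = 0.9745 / 6.07 = 0.16.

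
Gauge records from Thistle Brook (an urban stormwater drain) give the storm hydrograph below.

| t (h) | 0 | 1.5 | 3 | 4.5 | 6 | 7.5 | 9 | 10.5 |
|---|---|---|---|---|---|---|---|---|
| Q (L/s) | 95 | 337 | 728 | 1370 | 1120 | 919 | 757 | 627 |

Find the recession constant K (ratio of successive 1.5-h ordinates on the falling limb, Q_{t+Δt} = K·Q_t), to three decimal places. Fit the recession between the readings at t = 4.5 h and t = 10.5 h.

Using the recession-limb readings at t = 4.5 h and t = 10.5 h: Q falls from 1370 to 627 L/s over 4 intervals.
K = (Q₂/Q₁)^(1/4) = (627/1370)^(1/4) = 0.823.

K ≈ 0.823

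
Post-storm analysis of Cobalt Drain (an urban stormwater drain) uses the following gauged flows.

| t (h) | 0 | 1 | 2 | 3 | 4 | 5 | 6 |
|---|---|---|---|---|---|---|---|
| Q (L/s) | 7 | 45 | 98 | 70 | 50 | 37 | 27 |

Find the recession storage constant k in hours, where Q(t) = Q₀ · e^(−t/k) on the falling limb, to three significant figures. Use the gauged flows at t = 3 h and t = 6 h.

On the falling limb, Q drops from 70 to 27 L/s between t = 3 h and t = 6 h (Δt = 3 h).
k = −Δt / ln(Q₂/Q₁) = −3 / ln(27/70) = 3.15 h.

k ≈ 3.15 h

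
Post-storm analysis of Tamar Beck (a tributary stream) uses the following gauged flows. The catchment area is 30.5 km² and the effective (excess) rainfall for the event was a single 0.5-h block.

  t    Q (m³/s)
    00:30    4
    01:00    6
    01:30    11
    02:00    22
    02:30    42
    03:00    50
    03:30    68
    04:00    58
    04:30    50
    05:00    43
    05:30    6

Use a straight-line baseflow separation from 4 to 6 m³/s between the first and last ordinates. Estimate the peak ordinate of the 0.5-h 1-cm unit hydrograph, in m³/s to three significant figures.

U_p ≈ 34.9 m³/s

Direct runoff: 0.00, 1.80, 6.60, 17.40, 37.20, 45.00, 62.80, 52.60, 44.40, 37.20, 0.00 m³/s; ΣQ_DR = 305.0 m³/s, peak = 62.80 m³/s.
Runoff depth d = ΣQ_DR·Δt / A = 305.0 × 1800 / (30.5 km²) = 18.00 mm.
The 1-cm UH is the DRH scaled by (10 mm)/d, so U_p = 62.80 × 10/18.00 = 34.9 m³/s.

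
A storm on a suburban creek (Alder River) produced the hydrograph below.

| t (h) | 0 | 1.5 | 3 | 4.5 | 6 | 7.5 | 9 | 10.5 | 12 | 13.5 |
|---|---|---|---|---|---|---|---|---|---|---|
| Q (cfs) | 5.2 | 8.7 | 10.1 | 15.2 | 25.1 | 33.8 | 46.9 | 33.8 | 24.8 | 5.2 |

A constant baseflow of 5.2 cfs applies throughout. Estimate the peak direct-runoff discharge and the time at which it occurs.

Q_p = 41.7 cfs at t = 9 h

Subtracting baseflow gives direct-runoff ordinates: 0.0, 3.5, 4.9, 10.0, 19.9, 28.6, 41.7, 28.6, 19.6, 0.0 cfs.
The maximum is 41.7 cfs, occurring at the reading for t = 9 h.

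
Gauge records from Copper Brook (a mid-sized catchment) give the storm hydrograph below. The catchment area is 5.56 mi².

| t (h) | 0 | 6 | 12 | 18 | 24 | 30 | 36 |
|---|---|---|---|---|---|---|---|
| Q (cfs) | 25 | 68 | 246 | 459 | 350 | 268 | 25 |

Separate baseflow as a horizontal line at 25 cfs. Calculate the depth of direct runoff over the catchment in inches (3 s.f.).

Direct runoff: 0.0, 43.0, 221.0, 434.0, 325.0, 243.0, 0.0 cfs; ΣQ_DR = 1266 cfs.
V = ΣQ_DR · Δt = 1266 × 21600 s = 2.735 × 10^7 ft³.
Over A = 5.56 mi², depth = V / A = 2.12 in.

d ≈ 2.12 in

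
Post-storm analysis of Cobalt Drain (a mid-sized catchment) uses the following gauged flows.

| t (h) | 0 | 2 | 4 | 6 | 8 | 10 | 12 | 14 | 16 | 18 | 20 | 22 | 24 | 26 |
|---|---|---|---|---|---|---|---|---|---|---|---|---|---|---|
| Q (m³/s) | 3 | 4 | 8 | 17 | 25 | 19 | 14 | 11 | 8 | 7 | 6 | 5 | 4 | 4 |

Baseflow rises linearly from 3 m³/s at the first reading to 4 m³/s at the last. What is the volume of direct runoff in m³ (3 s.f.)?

V ≈ 6.19 × 10^5 m³

Direct-runoff ordinates (Q − Q_b): 0.00, 0.92, 4.85, 13.77, 21.69, 15.62, 10.54, 7.46, 4.38, 3.31, 2.23, 1.15, 0.08, 0.00 m³/s.
ΣQ_DR = 86.00 m³/s.
With Δt = 2 h = 7200 s, V = ΣQ_DR · Δt = 86.00 × 7200 = 6.19 × 10^5 m³.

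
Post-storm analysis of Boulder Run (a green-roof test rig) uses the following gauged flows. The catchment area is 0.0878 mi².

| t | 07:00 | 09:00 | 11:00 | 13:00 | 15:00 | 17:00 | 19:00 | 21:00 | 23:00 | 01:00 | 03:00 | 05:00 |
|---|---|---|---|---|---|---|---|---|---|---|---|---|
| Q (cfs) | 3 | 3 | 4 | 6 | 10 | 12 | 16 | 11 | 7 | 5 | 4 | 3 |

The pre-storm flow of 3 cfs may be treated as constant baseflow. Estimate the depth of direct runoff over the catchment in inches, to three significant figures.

Direct runoff: 0.0, 0.0, 1.0, 3.0, 7.0, 9.0, 13.0, 8.0, 4.0, 2.0, 1.0, 0.0 cfs; ΣQ_DR = 48.00 cfs.
V = ΣQ_DR · Δt = 48.00 × 7200 s = 3.456 × 10^5 ft³.
Over A = 0.0878 mi², depth = V / A = 1.69 in.

d ≈ 1.69 in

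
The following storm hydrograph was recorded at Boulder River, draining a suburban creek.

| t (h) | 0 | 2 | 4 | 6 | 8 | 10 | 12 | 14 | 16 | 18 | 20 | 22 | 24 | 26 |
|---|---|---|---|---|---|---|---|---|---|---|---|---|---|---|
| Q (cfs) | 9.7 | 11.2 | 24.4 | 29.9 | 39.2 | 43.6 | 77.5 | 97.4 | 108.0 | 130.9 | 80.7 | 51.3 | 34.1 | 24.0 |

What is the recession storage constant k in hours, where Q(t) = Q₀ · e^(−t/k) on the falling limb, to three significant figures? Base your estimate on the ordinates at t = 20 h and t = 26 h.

On the falling limb, Q drops from 80.7 to 24.0 cfs between t = 20 h and t = 26 h (Δt = 6 h).
k = −Δt / ln(Q₂/Q₁) = −6 / ln(24.0/80.7) = 4.95 h.

k ≈ 4.95 h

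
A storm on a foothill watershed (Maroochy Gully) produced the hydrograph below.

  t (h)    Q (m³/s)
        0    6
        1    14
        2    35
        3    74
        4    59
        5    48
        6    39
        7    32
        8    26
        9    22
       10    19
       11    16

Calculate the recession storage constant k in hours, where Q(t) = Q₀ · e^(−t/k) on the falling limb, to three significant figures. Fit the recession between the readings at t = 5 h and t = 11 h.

k ≈ 5.46 h

On the falling limb, Q drops from 48 to 16 m³/s between t = 5 h and t = 11 h (Δt = 6 h).
k = −Δt / ln(Q₂/Q₁) = −6 / ln(16/48) = 5.46 h.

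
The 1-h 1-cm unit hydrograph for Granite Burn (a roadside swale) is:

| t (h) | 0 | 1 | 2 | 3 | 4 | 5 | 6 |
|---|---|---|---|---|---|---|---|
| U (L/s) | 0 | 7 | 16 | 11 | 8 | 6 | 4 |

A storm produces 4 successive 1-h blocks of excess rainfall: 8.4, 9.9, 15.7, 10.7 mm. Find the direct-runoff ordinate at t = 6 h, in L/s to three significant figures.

By discrete convolution, Q_j = Σ (P_i / 10 mm) · U_{j−i}.
At t = 6 h (j=6): Q = (8.4/10)·4 + (9.9/10)·6 + (15.7/10)·8 + (10.7/10)·11 = 33.6 L/s.

Q ≈ 33.6 L/s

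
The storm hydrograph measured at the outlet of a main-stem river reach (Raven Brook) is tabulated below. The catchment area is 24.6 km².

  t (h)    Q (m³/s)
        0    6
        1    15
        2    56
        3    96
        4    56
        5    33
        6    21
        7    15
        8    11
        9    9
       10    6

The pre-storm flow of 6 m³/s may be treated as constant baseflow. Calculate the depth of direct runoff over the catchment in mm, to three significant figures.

Direct runoff: 0.0, 9.0, 50.0, 90.0, 50.0, 27.0, 15.0, 9.0, 5.0, 3.0, 0.0 m³/s; ΣQ_DR = 258.0 m³/s.
V = ΣQ_DR · Δt = 258.0 × 3600 s = 9.288 × 10^5 m³.
Over A = 24.6 km², depth = V / A = 37.8 mm.

d ≈ 37.8 mm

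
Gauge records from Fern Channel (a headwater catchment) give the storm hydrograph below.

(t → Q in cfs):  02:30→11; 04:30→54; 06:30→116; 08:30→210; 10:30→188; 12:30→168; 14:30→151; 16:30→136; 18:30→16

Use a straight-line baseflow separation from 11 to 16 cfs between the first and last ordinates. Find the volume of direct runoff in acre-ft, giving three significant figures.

Direct-runoff ordinates (Q − Q_b): 0.00, 42.38, 103.75, 197.12, 174.50, 153.88, 136.25, 120.62, 0.00 cfs.
ΣQ_DR = 928.5 cfs.
With Δt = 2 h = 7200 s, V = ΣQ_DR · Δt = 928.5 × 7200 = 6.69 × 10^6 ft³ = 153 acre-ft.

V ≈ 153 acre-ft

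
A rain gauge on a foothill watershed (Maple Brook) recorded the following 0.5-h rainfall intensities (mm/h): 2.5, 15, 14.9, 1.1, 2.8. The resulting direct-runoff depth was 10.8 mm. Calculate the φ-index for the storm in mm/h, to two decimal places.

φ ≈ 4.15 mm/h

Only the 2 blocks with intensity above φ contribute runoff: 15, 14.9 mm/h.
Σ(I−φ)·Δt = d  ⇒  (15+14.9 − 2φ)·0.5 = 10.8
φ = (29.90 − 10.8/0.5) / 2 = 4.15 mm/h.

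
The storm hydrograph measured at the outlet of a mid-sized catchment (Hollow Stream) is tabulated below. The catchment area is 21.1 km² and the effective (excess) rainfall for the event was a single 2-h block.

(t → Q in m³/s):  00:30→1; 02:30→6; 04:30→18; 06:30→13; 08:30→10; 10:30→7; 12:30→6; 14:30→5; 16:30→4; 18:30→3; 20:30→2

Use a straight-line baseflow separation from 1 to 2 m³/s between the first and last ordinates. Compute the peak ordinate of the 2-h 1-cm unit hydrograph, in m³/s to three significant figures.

U_p ≈ 8.42 m³/s

Direct runoff: 0.00, 4.90, 16.80, 11.70, 8.60, 5.50, 4.40, 3.30, 2.20, 1.10, 0.00 m³/s; ΣQ_DR = 58.50 m³/s, peak = 16.80 m³/s.
Runoff depth d = ΣQ_DR·Δt / A = 58.50 × 7200 / (21.1 km²) = 19.96 mm.
The 1-cm UH is the DRH scaled by (10 mm)/d, so U_p = 16.80 × 10/19.96 = 8.42 m³/s.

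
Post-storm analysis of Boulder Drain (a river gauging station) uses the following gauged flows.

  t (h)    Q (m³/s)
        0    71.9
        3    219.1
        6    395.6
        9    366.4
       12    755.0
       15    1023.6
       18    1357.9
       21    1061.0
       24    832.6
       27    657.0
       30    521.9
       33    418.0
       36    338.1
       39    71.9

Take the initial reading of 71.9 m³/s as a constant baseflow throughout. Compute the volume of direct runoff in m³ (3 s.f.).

Direct-runoff ordinates (Q − Q_b): 0.0, 147.2, 323.7, 294.5, 683.1, 951.7, 1286.0, 989.1, 760.7, 585.1, 450.0, 346.1, 266.2, 0.0 m³/s.
ΣQ_DR = 7083 m³/s.
With Δt = 3 h = 10800 s, V = ΣQ_DR · Δt = 7083 × 10800 = 7.65 × 10^7 m³.

V ≈ 7.65 × 10^7 m³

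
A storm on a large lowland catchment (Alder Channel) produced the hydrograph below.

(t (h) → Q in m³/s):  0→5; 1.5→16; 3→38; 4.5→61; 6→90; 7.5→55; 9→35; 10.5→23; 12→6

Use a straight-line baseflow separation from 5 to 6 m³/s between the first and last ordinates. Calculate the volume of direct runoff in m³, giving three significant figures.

Direct-runoff ordinates (Q − Q_b): 0.00, 10.88, 32.75, 55.62, 84.50, 49.38, 29.25, 17.12, 0.00 m³/s.
ΣQ_DR = 279.5 m³/s.
With Δt = 1.5 h = 5400 s, V = ΣQ_DR · Δt = 279.5 × 5400 = 1.51 × 10^6 m³.

V ≈ 1.51 × 10^6 m³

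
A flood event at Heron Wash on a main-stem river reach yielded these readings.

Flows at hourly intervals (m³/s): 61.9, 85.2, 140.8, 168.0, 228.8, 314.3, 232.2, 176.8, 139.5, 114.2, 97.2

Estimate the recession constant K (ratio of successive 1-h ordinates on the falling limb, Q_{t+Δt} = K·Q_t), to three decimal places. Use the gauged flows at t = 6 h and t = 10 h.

Using the recession-limb readings at t = 6 h and t = 10 h: Q falls from 232.2 to 97.2 m³/s over 4 intervals.
K = (Q₂/Q₁)^(1/4) = (97.2/232.2)^(1/4) = 0.804.

K ≈ 0.804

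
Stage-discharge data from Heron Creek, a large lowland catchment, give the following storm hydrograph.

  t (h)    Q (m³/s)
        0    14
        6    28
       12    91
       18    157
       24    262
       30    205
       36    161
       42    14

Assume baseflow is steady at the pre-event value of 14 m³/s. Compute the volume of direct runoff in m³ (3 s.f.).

V ≈ 1.77 × 10^7 m³

Direct-runoff ordinates (Q − Q_b): 0.0, 14.0, 77.0, 143.0, 248.0, 191.0, 147.0, 0.0 m³/s.
ΣQ_DR = 820.0 m³/s.
With Δt = 6 h = 21600 s, V = ΣQ_DR · Δt = 820.0 × 21600 = 1.77 × 10^7 m³.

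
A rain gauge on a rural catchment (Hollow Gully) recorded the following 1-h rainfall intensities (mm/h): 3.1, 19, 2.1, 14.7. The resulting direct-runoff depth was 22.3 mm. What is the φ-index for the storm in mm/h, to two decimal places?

Only the 2 blocks with intensity above φ contribute runoff: 19, 14.7 mm/h.
Σ(I−φ)·Δt = d  ⇒  (19+14.7 − 2φ)·1 = 22.3
φ = (33.70 − 22.3/1) / 2 = 5.70 mm/h.

φ ≈ 5.70 mm/h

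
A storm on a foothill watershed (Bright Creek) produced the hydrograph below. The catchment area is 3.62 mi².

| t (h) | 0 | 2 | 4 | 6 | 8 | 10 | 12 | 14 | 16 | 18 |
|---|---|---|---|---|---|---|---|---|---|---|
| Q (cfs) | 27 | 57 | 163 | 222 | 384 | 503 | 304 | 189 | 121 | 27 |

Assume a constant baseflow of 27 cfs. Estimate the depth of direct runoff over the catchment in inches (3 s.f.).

Direct runoff: 0.0, 30.0, 136.0, 195.0, 357.0, 476.0, 277.0, 162.0, 94.0, 0.0 cfs; ΣQ_DR = 1727 cfs.
V = ΣQ_DR · Δt = 1727 × 7200 s = 1.243 × 10^7 ft³.
Over A = 3.62 mi², depth = V / A = 1.48 in.

d ≈ 1.48 in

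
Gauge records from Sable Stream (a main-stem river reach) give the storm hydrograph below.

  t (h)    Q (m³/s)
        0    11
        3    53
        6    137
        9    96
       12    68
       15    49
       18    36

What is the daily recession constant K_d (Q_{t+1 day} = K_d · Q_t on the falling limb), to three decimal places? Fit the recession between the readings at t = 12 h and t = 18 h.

Between t = 12 h and t = 18 h the flow falls from 68 to 36 m³/s over 2×3 h = 6 h.
Per-interval ratio K = (36/68)^(1/2) = 0.7276; K_d = K^(24/3) = 0.079.

K_d ≈ 0.079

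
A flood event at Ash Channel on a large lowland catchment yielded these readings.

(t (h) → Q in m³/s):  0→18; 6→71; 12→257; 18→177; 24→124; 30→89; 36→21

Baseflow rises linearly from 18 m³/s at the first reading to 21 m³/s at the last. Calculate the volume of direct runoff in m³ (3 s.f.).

Direct-runoff ordinates (Q − Q_b): 0.00, 52.50, 238.00, 157.50, 104.00, 68.50, 0.00 m³/s.
ΣQ_DR = 620.5 m³/s.
With Δt = 6 h = 21600 s, V = ΣQ_DR · Δt = 620.5 × 21600 = 1.34 × 10^7 m³.

V ≈ 1.34 × 10^7 m³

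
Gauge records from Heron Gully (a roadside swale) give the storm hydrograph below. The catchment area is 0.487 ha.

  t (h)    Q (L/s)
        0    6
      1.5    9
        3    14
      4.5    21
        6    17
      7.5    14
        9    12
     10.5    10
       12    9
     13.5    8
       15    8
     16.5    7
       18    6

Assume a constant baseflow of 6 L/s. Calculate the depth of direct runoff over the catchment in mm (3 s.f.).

Direct runoff: 0.0, 3.0, 8.0, 15.0, 11.0, 8.0, 6.0, 4.0, 3.0, 2.0, 2.0, 1.0, 0.0 L/s; ΣQ_DR = 63.00 L/s.
V = ΣQ_DR · Δt = 63.00 × 5400 s = 3.402 × 10^5 L.
Over A = 0.487 ha, depth = V / A = 69.9 mm.

d ≈ 69.9 mm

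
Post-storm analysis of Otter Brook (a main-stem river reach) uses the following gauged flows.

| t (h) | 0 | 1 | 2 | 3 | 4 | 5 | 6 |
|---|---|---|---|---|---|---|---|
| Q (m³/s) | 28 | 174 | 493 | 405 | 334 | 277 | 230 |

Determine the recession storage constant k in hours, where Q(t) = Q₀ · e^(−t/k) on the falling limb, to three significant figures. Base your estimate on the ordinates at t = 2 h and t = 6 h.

On the falling limb, Q drops from 493 to 230 m³/s between t = 2 h and t = 6 h (Δt = 4 h).
k = −Δt / ln(Q₂/Q₁) = −4 / ln(230/493) = 5.25 h.

k ≈ 5.25 h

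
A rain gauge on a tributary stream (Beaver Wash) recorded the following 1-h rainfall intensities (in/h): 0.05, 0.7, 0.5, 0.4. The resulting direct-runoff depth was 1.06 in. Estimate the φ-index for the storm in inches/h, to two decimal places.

Only the 3 blocks with intensity above φ contribute runoff: 0.7, 0.5, 0.4 in/h.
Σ(I−φ)·Δt = d  ⇒  (0.7+0.5+0.4 − 3φ)·1 = 1.06
φ = (1.600 − 1.06/1) / 3 = 0.18 in/h.

φ ≈ 0.18 in/h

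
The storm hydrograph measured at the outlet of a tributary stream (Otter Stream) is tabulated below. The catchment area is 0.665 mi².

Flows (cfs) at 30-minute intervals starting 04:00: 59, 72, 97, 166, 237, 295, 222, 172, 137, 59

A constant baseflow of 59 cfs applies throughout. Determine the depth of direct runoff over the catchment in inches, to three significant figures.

d ≈ 1.08 in

Direct runoff: 0.0, 13.0, 38.0, 107.0, 178.0, 236.0, 163.0, 113.0, 78.0, 0.0 cfs; ΣQ_DR = 926.0 cfs.
V = ΣQ_DR · Δt = 926.0 × 1800 s = 1.667 × 10^6 ft³.
Over A = 0.665 mi², depth = V / A = 1.08 in.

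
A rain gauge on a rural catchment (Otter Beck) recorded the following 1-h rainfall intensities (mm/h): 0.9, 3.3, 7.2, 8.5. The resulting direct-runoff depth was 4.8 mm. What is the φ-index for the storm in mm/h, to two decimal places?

φ ≈ 5.45 mm/h

Only the 2 blocks with intensity above φ contribute runoff: 7.2, 8.5 mm/h.
Σ(I−φ)·Δt = d  ⇒  (7.2+8.5 − 2φ)·1 = 4.8
φ = (15.70 − 4.8/1) / 2 = 5.45 mm/h.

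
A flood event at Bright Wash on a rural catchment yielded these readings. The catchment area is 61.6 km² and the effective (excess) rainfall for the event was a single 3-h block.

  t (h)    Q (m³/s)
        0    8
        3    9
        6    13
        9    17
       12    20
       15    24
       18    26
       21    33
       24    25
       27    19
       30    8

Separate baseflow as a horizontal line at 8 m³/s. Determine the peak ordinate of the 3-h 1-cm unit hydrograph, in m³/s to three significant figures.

Direct runoff: 0.0, 1.0, 5.0, 9.0, 12.0, 16.0, 18.0, 25.0, 17.0, 11.0, 0.0 m³/s; ΣQ_DR = 114.0 m³/s, peak = 25.0 m³/s.
Runoff depth d = ΣQ_DR·Δt / A = 114.0 × 10800 / (61.6 km²) = 19.99 mm.
The 1-cm UH is the DRH scaled by (10 mm)/d, so U_p = 25.0 × 10/19.99 = 12.5 m³/s.

U_p ≈ 12.5 m³/s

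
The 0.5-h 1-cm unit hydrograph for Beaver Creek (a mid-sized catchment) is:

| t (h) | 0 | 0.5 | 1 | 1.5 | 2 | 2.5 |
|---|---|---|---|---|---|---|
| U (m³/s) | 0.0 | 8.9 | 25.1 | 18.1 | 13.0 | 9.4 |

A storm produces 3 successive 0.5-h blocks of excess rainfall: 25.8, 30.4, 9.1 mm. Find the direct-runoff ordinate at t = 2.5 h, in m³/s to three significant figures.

By discrete convolution, Q_j = Σ (P_i / 10 mm) · U_{j−i}.
At t = 2.5 h (j=5): Q = (25.8/10)·9.4 + (30.4/10)·13.0 + (9.1/10)·18.1 = 80.2 m³/s.

Q ≈ 80.2 m³/s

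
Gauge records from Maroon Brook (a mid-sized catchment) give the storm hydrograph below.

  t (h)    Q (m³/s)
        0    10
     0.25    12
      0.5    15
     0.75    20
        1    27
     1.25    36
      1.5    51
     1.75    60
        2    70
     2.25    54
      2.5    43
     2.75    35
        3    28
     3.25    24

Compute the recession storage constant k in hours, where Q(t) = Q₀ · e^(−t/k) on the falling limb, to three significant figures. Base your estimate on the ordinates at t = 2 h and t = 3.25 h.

k ≈ 1.17 h

On the falling limb, Q drops from 70 to 24 m³/s between t = 2 h and t = 3.25 h (Δt = 1.25 h).
k = −Δt / ln(Q₂/Q₁) = −1.25 / ln(24/70) = 1.17 h.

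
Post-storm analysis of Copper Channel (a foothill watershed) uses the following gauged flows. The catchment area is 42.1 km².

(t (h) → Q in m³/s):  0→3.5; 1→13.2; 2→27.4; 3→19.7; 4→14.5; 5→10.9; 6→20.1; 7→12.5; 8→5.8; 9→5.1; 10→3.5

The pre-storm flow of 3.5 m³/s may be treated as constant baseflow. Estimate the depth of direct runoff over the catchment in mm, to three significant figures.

d ≈ 8.35 mm

Direct runoff: 0.0, 9.7, 23.9, 16.2, 11.0, 7.4, 16.6, 9.0, 2.3, 1.6, 0.0 m³/s; ΣQ_DR = 97.70 m³/s.
V = ΣQ_DR · Δt = 97.70 × 3600 s = 3.517 × 10^5 m³.
Over A = 42.1 km², depth = V / A = 8.35 mm.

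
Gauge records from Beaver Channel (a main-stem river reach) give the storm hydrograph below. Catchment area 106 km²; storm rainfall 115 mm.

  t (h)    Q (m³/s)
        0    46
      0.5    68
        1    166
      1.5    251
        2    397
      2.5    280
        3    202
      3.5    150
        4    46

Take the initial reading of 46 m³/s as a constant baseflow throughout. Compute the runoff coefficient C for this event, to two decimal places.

ΣQ_DR = 1192 m³/s; V = ΣQ_DR·Δt = 2.146 × 10^6 m³.
Runoff depth d = V / A = 20.24 mm.
C = d / P = 20.24 / 115 = 0.18.

C ≈ 0.18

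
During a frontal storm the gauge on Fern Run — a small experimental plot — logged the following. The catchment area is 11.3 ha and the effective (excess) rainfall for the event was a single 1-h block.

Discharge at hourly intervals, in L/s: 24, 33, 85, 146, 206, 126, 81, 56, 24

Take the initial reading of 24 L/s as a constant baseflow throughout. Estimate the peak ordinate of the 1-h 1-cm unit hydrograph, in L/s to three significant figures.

U_p ≈ 101 L/s

Direct runoff: 0.0, 9.0, 61.0, 122.0, 182.0, 102.0, 57.0, 32.0, 0.0 L/s; ΣQ_DR = 565.0 L/s, peak = 182.0 L/s.
Runoff depth d = ΣQ_DR·Δt / A = 565.0 × 3600 / (11.3 ha) = 18.00 mm.
The 1-cm UH is the DRH scaled by (10 mm)/d, so U_p = 182.0 × 10/18.00 = 101 L/s.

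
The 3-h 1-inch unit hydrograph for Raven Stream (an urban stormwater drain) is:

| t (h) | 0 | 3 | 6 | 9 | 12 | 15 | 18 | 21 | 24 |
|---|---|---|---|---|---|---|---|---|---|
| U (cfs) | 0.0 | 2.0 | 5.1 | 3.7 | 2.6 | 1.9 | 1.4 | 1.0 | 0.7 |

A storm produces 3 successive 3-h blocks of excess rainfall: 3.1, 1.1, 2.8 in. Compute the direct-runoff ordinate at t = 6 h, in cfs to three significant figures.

Q ≈ 18.0 cfs

By discrete convolution, Q_j = Σ (P_i / 1 in) · U_{j−i}.
At t = 6 h (j=2): Q = (3.1/1)·5.1 + (1.1/1)·2.0 + (2.8/1)·0.0 = 18.0 cfs.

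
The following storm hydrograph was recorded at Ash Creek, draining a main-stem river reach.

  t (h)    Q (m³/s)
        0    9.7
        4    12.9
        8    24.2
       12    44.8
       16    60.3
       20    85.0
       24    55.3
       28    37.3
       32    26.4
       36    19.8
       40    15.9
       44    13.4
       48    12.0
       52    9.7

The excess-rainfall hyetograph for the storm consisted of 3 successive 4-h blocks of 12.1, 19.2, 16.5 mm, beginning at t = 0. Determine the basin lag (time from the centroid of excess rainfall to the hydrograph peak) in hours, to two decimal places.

Centroid of excess rainfall: t_c = Σ P_i·t̄_i / ΣP_i = 6.3682 h (block centres at 2, 6, 10 h).
Hydrograph peak occurs at t = 20 h, so basin lag t_L = 20 − 6.3682 = 13.63 h.

t_L ≈ 13.63 h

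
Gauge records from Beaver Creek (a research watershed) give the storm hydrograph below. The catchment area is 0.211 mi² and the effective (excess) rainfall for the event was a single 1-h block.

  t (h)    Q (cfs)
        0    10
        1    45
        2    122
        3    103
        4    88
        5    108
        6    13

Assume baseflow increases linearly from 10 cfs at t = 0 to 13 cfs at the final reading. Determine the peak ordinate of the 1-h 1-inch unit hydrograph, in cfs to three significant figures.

U_p ≈ 37.0 cfs

Direct runoff: 0.00, 34.50, 111.00, 91.50, 76.00, 95.50, 0.00 cfs; ΣQ_DR = 408.5 cfs, peak = 111.00 cfs.
Runoff depth d = ΣQ_DR·Δt / A = 408.5 × 3600 / (0.211 mi²) = 3.000 in.
The 1-inch UH is the DRH scaled by (1 in)/d, so U_p = 111.00 × 1/3.000 = 37.0 cfs.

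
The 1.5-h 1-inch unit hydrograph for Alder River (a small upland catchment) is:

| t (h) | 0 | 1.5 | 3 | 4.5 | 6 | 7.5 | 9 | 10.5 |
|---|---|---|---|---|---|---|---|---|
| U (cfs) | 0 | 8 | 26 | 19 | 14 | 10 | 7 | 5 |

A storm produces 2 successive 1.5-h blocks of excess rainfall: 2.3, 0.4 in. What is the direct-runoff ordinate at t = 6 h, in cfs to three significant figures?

By discrete convolution, Q_j = Σ (P_i / 1 in) · U_{j−i}.
At t = 6 h (j=4): Q = (2.3/1)·14 + (0.4/1)·19 = 39.8 cfs.

Q ≈ 39.8 cfs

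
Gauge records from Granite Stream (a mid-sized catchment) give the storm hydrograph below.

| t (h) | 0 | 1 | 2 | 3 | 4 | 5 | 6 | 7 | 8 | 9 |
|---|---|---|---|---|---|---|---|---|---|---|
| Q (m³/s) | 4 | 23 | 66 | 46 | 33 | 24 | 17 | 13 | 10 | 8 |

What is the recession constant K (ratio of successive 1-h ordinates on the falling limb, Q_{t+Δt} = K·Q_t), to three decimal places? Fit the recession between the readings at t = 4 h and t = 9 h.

K ≈ 0.753

Using the recession-limb readings at t = 4 h and t = 9 h: Q falls from 33 to 8 m³/s over 5 intervals.
K = (Q₂/Q₁)^(1/5) = (8/33)^(1/5) = 0.753.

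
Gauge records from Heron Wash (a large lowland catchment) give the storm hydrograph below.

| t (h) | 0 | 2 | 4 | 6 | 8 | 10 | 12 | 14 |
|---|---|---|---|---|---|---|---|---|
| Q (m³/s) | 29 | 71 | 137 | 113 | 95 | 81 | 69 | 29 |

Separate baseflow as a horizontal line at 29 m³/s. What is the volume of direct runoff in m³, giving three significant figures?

V ≈ 2.82 × 10^6 m³

Direct-runoff ordinates (Q − Q_b): 0.0, 42.0, 108.0, 84.0, 66.0, 52.0, 40.0, 0.0 m³/s.
ΣQ_DR = 392.0 m³/s.
With Δt = 2 h = 7200 s, V = ΣQ_DR · Δt = 392.0 × 7200 = 2.82 × 10^6 m³.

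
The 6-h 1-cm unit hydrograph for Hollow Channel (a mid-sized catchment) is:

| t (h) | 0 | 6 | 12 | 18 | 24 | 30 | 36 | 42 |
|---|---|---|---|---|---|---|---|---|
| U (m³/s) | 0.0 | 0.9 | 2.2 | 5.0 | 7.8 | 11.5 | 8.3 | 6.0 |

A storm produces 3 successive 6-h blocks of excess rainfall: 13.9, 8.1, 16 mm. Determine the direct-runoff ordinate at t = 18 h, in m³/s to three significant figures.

Q ≈ 10.2 m³/s

By discrete convolution, Q_j = Σ (P_i / 10 mm) · U_{j−i}.
At t = 18 h (j=3): Q = (13.9/10)·5.0 + (8.1/10)·2.2 + (16/10)·0.9 = 10.2 m³/s.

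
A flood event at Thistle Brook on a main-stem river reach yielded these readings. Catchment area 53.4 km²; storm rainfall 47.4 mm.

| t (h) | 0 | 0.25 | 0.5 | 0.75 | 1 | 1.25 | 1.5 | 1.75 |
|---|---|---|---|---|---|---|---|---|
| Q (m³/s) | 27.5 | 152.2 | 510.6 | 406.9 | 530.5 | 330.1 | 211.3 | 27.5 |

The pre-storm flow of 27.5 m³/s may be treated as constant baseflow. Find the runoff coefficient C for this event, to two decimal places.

C ≈ 0.70

ΣQ_DR = 1977 m³/s; V = ΣQ_DR·Δt = 1.779 × 10^6 m³.
Runoff depth d = V / A = 33.31 mm.
C = d / P = 33.31 / 47.4 = 0.70.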